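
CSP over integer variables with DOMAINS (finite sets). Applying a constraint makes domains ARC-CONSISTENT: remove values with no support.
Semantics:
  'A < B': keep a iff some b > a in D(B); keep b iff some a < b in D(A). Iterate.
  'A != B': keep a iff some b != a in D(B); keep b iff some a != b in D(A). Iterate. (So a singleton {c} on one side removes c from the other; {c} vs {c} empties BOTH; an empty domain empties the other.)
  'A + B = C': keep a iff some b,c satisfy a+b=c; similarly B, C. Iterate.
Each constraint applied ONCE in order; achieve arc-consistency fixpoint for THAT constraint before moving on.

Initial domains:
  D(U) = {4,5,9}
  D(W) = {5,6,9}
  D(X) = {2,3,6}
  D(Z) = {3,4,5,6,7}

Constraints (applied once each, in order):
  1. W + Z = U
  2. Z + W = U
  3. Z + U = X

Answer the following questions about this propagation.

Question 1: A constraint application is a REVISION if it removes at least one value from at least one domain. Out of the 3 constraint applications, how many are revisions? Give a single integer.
Constraint 1 (W + Z = U) on D(W)={5,6,9} D(Z)={3,4,5,6,7} D(U)={4,5,9}: W {5,6,9}->{5,6}; Z {3,4,5,6,7}->{3,4}; U {4,5,9}->{9} => REVISION
Constraint 2 (Z + W = U) on D(Z)={3,4} D(W)={5,6} D(U)={9}: no change => not a revision
Constraint 3 (Z + U = X) on D(Z)={3,4} D(U)={9} D(X)={2,3,6}: Z {3,4}->{}; U {9}->{}; X {2,3,6}->{} => REVISION
Total revisions = 2

Answer: 2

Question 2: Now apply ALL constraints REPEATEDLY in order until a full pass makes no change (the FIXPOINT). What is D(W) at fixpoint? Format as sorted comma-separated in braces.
Answer: {}

Derivation:
pass 0 (initial): D(W)={5,6,9}
pass 1: U {4,5,9}->{}; W {5,6,9}->{5,6}; X {2,3,6}->{}; Z {3,4,5,6,7}->{}
pass 2: W {5,6}->{}
pass 3: no change
Fixpoint after 3 passes: D(W) = {}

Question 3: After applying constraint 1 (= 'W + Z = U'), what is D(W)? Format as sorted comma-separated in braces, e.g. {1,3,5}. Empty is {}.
Constraint 1 (W + Z = U) on D(W)={5,6,9} D(Z)={3,4,5,6,7} D(U)={4,5,9}: W {5,6,9}->{5,6}; Z {3,4,5,6,7}->{3,4}; U {4,5,9}->{9}
So after constraint 1: D(W) = {5,6}

Answer: {5,6}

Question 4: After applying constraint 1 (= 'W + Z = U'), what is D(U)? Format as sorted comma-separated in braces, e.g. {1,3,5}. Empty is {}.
Answer: {9}

Derivation:
Constraint 1 (W + Z = U) on D(W)={5,6,9} D(Z)={3,4,5,6,7} D(U)={4,5,9}: W {5,6,9}->{5,6}; Z {3,4,5,6,7}->{3,4}; U {4,5,9}->{9}
So after constraint 1: D(U) = {9}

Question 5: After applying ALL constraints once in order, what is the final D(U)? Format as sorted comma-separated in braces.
Constraint 1 (W + Z = U) on D(W)={5,6,9} D(Z)={3,4,5,6,7} D(U)={4,5,9}: W {5,6,9}->{5,6}; Z {3,4,5,6,7}->{3,4}; U {4,5,9}->{9}
Constraint 2 (Z + W = U) on D(Z)={3,4} D(W)={5,6} D(U)={9}: no change
Constraint 3 (Z + U = X) on D(Z)={3,4} D(U)={9} D(X)={2,3,6}: Z {3,4}->{}; U {9}->{}; X {2,3,6}->{}
So after all 3 constraints: D(U) = {}

Answer: {}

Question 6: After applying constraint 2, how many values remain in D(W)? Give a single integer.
Answer: 2

Derivation:
Constraint 1 (W + Z = U) on D(W)={5,6,9} D(Z)={3,4,5,6,7} D(U)={4,5,9}: W {5,6,9}->{5,6}; Z {3,4,5,6,7}->{3,4}; U {4,5,9}->{9}
Constraint 2 (Z + W = U) on D(Z)={3,4} D(W)={5,6} D(U)={9}: no change
So after constraint 2: D(W)={5,6}, size = 2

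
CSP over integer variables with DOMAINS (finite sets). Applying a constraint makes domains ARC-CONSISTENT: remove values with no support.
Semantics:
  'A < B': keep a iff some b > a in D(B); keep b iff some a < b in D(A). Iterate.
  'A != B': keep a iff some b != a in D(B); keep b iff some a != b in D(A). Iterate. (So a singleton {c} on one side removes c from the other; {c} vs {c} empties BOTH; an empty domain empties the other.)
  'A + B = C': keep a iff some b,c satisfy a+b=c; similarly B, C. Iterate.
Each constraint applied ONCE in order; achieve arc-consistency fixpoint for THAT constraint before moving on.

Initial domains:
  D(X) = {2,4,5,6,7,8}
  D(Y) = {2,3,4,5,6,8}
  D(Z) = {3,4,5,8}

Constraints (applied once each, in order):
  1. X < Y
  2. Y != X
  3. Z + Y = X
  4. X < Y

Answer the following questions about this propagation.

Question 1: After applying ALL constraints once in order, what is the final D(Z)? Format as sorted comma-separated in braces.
Constraint 1 (X < Y) on D(X)={2,4,5,6,7,8} D(Y)={2,3,4,5,6,8}: X {2,4,5,6,7,8}->{2,4,5,6,7}; Y {2,3,4,5,6,8}->{3,4,5,6,8}
Constraint 2 (Y != X) on D(Y)={3,4,5,6,8} D(X)={2,4,5,6,7}: no change
Constraint 3 (Z + Y = X) on D(Z)={3,4,5,8} D(Y)={3,4,5,6,8} D(X)={2,4,5,6,7}: Z {3,4,5,8}->{3,4}; Y {3,4,5,6,8}->{3,4}; X {2,4,5,6,7}->{6,7}
Constraint 4 (X < Y) on D(X)={6,7} D(Y)={3,4}: X {6,7}->{}; Y {3,4}->{}
So after all 4 constraints: D(Z) = {3,4}

Answer: {3,4}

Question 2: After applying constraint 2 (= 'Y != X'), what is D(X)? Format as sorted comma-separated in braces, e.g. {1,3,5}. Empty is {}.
Constraint 1 (X < Y) on D(X)={2,4,5,6,7,8} D(Y)={2,3,4,5,6,8}: X {2,4,5,6,7,8}->{2,4,5,6,7}; Y {2,3,4,5,6,8}->{3,4,5,6,8}
Constraint 2 (Y != X) on D(Y)={3,4,5,6,8} D(X)={2,4,5,6,7}: no change
So after constraint 2: D(X) = {2,4,5,6,7}

Answer: {2,4,5,6,7}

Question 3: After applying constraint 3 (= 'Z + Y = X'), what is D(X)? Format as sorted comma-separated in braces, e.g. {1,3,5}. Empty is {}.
Constraint 1 (X < Y) on D(X)={2,4,5,6,7,8} D(Y)={2,3,4,5,6,8}: X {2,4,5,6,7,8}->{2,4,5,6,7}; Y {2,3,4,5,6,8}->{3,4,5,6,8}
Constraint 2 (Y != X) on D(Y)={3,4,5,6,8} D(X)={2,4,5,6,7}: no change
Constraint 3 (Z + Y = X) on D(Z)={3,4,5,8} D(Y)={3,4,5,6,8} D(X)={2,4,5,6,7}: Z {3,4,5,8}->{3,4}; Y {3,4,5,6,8}->{3,4}; X {2,4,5,6,7}->{6,7}
So after constraint 3: D(X) = {6,7}

Answer: {6,7}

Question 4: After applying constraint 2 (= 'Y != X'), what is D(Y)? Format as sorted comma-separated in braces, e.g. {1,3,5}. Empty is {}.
Answer: {3,4,5,6,8}

Derivation:
Constraint 1 (X < Y) on D(X)={2,4,5,6,7,8} D(Y)={2,3,4,5,6,8}: X {2,4,5,6,7,8}->{2,4,5,6,7}; Y {2,3,4,5,6,8}->{3,4,5,6,8}
Constraint 2 (Y != X) on D(Y)={3,4,5,6,8} D(X)={2,4,5,6,7}: no change
So after constraint 2: D(Y) = {3,4,5,6,8}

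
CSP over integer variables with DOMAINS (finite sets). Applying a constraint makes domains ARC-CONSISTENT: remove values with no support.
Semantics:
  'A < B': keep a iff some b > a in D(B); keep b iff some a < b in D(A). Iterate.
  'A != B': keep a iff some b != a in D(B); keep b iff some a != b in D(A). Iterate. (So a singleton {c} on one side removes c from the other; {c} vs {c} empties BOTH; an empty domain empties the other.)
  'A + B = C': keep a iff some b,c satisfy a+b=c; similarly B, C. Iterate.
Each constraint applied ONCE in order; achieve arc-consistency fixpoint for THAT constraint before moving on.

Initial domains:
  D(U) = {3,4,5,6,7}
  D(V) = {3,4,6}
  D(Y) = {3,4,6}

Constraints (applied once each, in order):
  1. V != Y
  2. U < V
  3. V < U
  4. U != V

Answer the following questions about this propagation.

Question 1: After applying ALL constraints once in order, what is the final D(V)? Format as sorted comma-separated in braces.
Answer: {4}

Derivation:
Constraint 1 (V != Y) on D(V)={3,4,6} D(Y)={3,4,6}: no change
Constraint 2 (U < V) on D(U)={3,4,5,6,7} D(V)={3,4,6}: U {3,4,5,6,7}->{3,4,5}; V {3,4,6}->{4,6}
Constraint 3 (V < U) on D(V)={4,6} D(U)={3,4,5}: V {4,6}->{4}; U {3,4,5}->{5}
Constraint 4 (U != V) on D(U)={5} D(V)={4}: no change
So after all 4 constraints: D(V) = {4}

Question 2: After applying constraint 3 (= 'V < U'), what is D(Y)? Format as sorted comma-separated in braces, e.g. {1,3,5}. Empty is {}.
Constraint 1 (V != Y) on D(V)={3,4,6} D(Y)={3,4,6}: no change
Constraint 2 (U < V) on D(U)={3,4,5,6,7} D(V)={3,4,6}: U {3,4,5,6,7}->{3,4,5}; V {3,4,6}->{4,6}
Constraint 3 (V < U) on D(V)={4,6} D(U)={3,4,5}: V {4,6}->{4}; U {3,4,5}->{5}
So after constraint 3: D(Y) = {3,4,6}

Answer: {3,4,6}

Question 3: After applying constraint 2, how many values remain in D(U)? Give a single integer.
Constraint 1 (V != Y) on D(V)={3,4,6} D(Y)={3,4,6}: no change
Constraint 2 (U < V) on D(U)={3,4,5,6,7} D(V)={3,4,6}: U {3,4,5,6,7}->{3,4,5}; V {3,4,6}->{4,6}
So after constraint 2: D(U)={3,4,5}, size = 3

Answer: 3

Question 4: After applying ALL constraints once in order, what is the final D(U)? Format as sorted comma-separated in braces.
Constraint 1 (V != Y) on D(V)={3,4,6} D(Y)={3,4,6}: no change
Constraint 2 (U < V) on D(U)={3,4,5,6,7} D(V)={3,4,6}: U {3,4,5,6,7}->{3,4,5}; V {3,4,6}->{4,6}
Constraint 3 (V < U) on D(V)={4,6} D(U)={3,4,5}: V {4,6}->{4}; U {3,4,5}->{5}
Constraint 4 (U != V) on D(U)={5} D(V)={4}: no change
So after all 4 constraints: D(U) = {5}

Answer: {5}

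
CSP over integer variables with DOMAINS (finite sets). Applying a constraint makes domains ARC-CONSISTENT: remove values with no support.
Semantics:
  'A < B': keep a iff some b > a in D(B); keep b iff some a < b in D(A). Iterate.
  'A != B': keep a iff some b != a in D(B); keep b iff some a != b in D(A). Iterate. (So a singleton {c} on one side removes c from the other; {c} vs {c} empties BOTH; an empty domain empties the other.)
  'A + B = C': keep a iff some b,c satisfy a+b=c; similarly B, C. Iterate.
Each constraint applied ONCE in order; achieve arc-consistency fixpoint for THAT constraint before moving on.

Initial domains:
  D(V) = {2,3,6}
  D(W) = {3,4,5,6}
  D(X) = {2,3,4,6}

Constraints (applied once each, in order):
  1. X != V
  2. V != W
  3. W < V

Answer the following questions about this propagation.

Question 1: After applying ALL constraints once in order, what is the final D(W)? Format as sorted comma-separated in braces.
Constraint 1 (X != V) on D(X)={2,3,4,6} D(V)={2,3,6}: no change
Constraint 2 (V != W) on D(V)={2,3,6} D(W)={3,4,5,6}: no change
Constraint 3 (W < V) on D(W)={3,4,5,6} D(V)={2,3,6}: W {3,4,5,6}->{3,4,5}; V {2,3,6}->{6}
So after all 3 constraints: D(W) = {3,4,5}

Answer: {3,4,5}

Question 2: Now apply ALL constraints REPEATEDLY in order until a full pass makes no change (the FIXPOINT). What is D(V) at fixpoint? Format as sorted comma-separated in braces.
Answer: {6}

Derivation:
pass 0 (initial): D(V)={2,3,6}
pass 1: V {2,3,6}->{6}; W {3,4,5,6}->{3,4,5}
pass 2: X {2,3,4,6}->{2,3,4}
pass 3: no change
Fixpoint after 3 passes: D(V) = {6}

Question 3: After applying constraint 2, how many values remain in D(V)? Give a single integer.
Constraint 1 (X != V) on D(X)={2,3,4,6} D(V)={2,3,6}: no change
Constraint 2 (V != W) on D(V)={2,3,6} D(W)={3,4,5,6}: no change
So after constraint 2: D(V)={2,3,6}, size = 3

Answer: 3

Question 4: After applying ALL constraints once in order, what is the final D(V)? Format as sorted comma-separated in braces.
Answer: {6}

Derivation:
Constraint 1 (X != V) on D(X)={2,3,4,6} D(V)={2,3,6}: no change
Constraint 2 (V != W) on D(V)={2,3,6} D(W)={3,4,5,6}: no change
Constraint 3 (W < V) on D(W)={3,4,5,6} D(V)={2,3,6}: W {3,4,5,6}->{3,4,5}; V {2,3,6}->{6}
So after all 3 constraints: D(V) = {6}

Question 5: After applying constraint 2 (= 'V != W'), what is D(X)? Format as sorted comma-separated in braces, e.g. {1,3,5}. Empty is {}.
Constraint 1 (X != V) on D(X)={2,3,4,6} D(V)={2,3,6}: no change
Constraint 2 (V != W) on D(V)={2,3,6} D(W)={3,4,5,6}: no change
So after constraint 2: D(X) = {2,3,4,6}

Answer: {2,3,4,6}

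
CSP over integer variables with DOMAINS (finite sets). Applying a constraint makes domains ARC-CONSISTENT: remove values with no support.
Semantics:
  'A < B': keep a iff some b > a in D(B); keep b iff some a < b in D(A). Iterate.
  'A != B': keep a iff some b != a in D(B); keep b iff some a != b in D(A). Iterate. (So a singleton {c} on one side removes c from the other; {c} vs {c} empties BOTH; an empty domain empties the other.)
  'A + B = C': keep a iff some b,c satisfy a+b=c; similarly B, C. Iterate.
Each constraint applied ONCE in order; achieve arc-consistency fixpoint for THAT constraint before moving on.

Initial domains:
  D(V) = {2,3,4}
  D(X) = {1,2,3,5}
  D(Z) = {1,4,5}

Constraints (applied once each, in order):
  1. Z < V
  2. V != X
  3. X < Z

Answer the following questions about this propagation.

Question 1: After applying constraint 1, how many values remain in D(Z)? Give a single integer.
Constraint 1 (Z < V) on D(Z)={1,4,5} D(V)={2,3,4}: Z {1,4,5}->{1}
So after constraint 1: D(Z)={1}, size = 1

Answer: 1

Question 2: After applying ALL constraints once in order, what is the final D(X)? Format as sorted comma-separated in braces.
Constraint 1 (Z < V) on D(Z)={1,4,5} D(V)={2,3,4}: Z {1,4,5}->{1}
Constraint 2 (V != X) on D(V)={2,3,4} D(X)={1,2,3,5}: no change
Constraint 3 (X < Z) on D(X)={1,2,3,5} D(Z)={1}: X {1,2,3,5}->{}; Z {1}->{}
So after all 3 constraints: D(X) = {}

Answer: {}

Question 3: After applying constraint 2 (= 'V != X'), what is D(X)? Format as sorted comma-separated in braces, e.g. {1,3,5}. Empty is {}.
Answer: {1,2,3,5}

Derivation:
Constraint 1 (Z < V) on D(Z)={1,4,5} D(V)={2,3,4}: Z {1,4,5}->{1}
Constraint 2 (V != X) on D(V)={2,3,4} D(X)={1,2,3,5}: no change
So after constraint 2: D(X) = {1,2,3,5}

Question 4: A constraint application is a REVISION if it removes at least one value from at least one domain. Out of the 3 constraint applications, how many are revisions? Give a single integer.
Answer: 2

Derivation:
Constraint 1 (Z < V) on D(Z)={1,4,5} D(V)={2,3,4}: Z {1,4,5}->{1} => REVISION
Constraint 2 (V != X) on D(V)={2,3,4} D(X)={1,2,3,5}: no change => not a revision
Constraint 3 (X < Z) on D(X)={1,2,3,5} D(Z)={1}: X {1,2,3,5}->{}; Z {1}->{} => REVISION
Total revisions = 2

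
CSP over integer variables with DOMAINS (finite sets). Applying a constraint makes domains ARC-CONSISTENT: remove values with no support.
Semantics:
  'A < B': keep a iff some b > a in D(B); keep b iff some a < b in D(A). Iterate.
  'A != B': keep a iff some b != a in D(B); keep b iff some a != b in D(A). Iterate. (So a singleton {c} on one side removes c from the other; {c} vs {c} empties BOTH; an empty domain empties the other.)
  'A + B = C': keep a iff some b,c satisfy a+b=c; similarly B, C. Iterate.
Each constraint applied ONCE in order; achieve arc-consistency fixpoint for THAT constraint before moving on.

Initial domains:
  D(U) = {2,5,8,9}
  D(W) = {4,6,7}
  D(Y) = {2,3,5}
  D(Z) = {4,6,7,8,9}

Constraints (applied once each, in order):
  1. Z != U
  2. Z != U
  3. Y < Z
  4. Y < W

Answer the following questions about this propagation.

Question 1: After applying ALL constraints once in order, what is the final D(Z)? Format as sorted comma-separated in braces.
Answer: {4,6,7,8,9}

Derivation:
Constraint 1 (Z != U) on D(Z)={4,6,7,8,9} D(U)={2,5,8,9}: no change
Constraint 2 (Z != U) on D(Z)={4,6,7,8,9} D(U)={2,5,8,9}: no change
Constraint 3 (Y < Z) on D(Y)={2,3,5} D(Z)={4,6,7,8,9}: no change
Constraint 4 (Y < W) on D(Y)={2,3,5} D(W)={4,6,7}: no change
So after all 4 constraints: D(Z) = {4,6,7,8,9}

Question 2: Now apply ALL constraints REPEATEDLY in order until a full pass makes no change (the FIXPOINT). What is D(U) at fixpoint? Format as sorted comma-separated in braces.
pass 0 (initial): D(U)={2,5,8,9}
pass 1: no change
Fixpoint after 1 passes: D(U) = {2,5,8,9}

Answer: {2,5,8,9}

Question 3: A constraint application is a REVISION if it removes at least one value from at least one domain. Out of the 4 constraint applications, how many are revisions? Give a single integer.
Constraint 1 (Z != U) on D(Z)={4,6,7,8,9} D(U)={2,5,8,9}: no change => not a revision
Constraint 2 (Z != U) on D(Z)={4,6,7,8,9} D(U)={2,5,8,9}: no change => not a revision
Constraint 3 (Y < Z) on D(Y)={2,3,5} D(Z)={4,6,7,8,9}: no change => not a revision
Constraint 4 (Y < W) on D(Y)={2,3,5} D(W)={4,6,7}: no change => not a revision
Total revisions = 0

Answer: 0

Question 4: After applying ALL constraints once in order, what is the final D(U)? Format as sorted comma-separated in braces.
Answer: {2,5,8,9}

Derivation:
Constraint 1 (Z != U) on D(Z)={4,6,7,8,9} D(U)={2,5,8,9}: no change
Constraint 2 (Z != U) on D(Z)={4,6,7,8,9} D(U)={2,5,8,9}: no change
Constraint 3 (Y < Z) on D(Y)={2,3,5} D(Z)={4,6,7,8,9}: no change
Constraint 4 (Y < W) on D(Y)={2,3,5} D(W)={4,6,7}: no change
So after all 4 constraints: D(U) = {2,5,8,9}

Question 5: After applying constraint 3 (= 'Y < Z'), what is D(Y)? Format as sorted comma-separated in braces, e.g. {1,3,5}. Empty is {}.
Answer: {2,3,5}

Derivation:
Constraint 1 (Z != U) on D(Z)={4,6,7,8,9} D(U)={2,5,8,9}: no change
Constraint 2 (Z != U) on D(Z)={4,6,7,8,9} D(U)={2,5,8,9}: no change
Constraint 3 (Y < Z) on D(Y)={2,3,5} D(Z)={4,6,7,8,9}: no change
So after constraint 3: D(Y) = {2,3,5}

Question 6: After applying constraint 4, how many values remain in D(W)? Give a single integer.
Constraint 1 (Z != U) on D(Z)={4,6,7,8,9} D(U)={2,5,8,9}: no change
Constraint 2 (Z != U) on D(Z)={4,6,7,8,9} D(U)={2,5,8,9}: no change
Constraint 3 (Y < Z) on D(Y)={2,3,5} D(Z)={4,6,7,8,9}: no change
Constraint 4 (Y < W) on D(Y)={2,3,5} D(W)={4,6,7}: no change
So after constraint 4: D(W)={4,6,7}, size = 3

Answer: 3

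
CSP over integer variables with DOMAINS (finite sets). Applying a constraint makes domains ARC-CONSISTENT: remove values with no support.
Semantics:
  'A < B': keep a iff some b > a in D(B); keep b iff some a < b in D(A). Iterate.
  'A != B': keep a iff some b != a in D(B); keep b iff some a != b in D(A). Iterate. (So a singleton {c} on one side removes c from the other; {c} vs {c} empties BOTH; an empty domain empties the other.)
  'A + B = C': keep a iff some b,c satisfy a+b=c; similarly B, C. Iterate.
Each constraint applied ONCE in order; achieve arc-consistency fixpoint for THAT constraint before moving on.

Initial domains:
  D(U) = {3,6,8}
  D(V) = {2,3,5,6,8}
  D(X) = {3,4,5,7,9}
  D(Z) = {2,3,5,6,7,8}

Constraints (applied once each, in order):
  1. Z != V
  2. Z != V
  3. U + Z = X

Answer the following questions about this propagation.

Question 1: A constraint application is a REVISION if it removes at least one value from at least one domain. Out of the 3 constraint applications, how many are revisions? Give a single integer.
Answer: 1

Derivation:
Constraint 1 (Z != V) on D(Z)={2,3,5,6,7,8} D(V)={2,3,5,6,8}: no change => not a revision
Constraint 2 (Z != V) on D(Z)={2,3,5,6,7,8} D(V)={2,3,5,6,8}: no change => not a revision
Constraint 3 (U + Z = X) on D(U)={3,6,8} D(Z)={2,3,5,6,7,8} D(X)={3,4,5,7,9}: U {3,6,8}->{3,6}; Z {2,3,5,6,7,8}->{2,3,6}; X {3,4,5,7,9}->{5,9} => REVISION
Total revisions = 1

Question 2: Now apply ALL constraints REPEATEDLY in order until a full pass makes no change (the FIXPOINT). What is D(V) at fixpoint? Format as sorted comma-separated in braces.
pass 0 (initial): D(V)={2,3,5,6,8}
pass 1: U {3,6,8}->{3,6}; X {3,4,5,7,9}->{5,9}; Z {2,3,5,6,7,8}->{2,3,6}
pass 2: no change
Fixpoint after 2 passes: D(V) = {2,3,5,6,8}

Answer: {2,3,5,6,8}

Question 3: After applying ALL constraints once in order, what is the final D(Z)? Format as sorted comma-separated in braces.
Answer: {2,3,6}

Derivation:
Constraint 1 (Z != V) on D(Z)={2,3,5,6,7,8} D(V)={2,3,5,6,8}: no change
Constraint 2 (Z != V) on D(Z)={2,3,5,6,7,8} D(V)={2,3,5,6,8}: no change
Constraint 3 (U + Z = X) on D(U)={3,6,8} D(Z)={2,3,5,6,7,8} D(X)={3,4,5,7,9}: U {3,6,8}->{3,6}; Z {2,3,5,6,7,8}->{2,3,6}; X {3,4,5,7,9}->{5,9}
So after all 3 constraints: D(Z) = {2,3,6}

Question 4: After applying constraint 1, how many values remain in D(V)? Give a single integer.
Constraint 1 (Z != V) on D(Z)={2,3,5,6,7,8} D(V)={2,3,5,6,8}: no change
So after constraint 1: D(V)={2,3,5,6,8}, size = 5

Answer: 5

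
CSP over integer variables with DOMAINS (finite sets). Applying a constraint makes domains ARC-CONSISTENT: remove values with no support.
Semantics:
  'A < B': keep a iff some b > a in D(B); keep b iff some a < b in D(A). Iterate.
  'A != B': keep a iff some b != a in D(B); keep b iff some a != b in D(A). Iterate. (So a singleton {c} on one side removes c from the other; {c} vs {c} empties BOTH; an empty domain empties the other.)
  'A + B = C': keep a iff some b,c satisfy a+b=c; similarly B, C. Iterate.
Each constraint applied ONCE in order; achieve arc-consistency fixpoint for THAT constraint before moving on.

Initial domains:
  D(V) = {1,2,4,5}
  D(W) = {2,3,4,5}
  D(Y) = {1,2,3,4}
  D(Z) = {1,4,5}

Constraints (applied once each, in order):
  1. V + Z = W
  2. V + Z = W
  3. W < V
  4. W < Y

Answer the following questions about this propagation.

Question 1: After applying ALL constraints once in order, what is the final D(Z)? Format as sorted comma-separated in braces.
Answer: {1,4}

Derivation:
Constraint 1 (V + Z = W) on D(V)={1,2,4,5} D(Z)={1,4,5} D(W)={2,3,4,5}: V {1,2,4,5}->{1,2,4}; Z {1,4,5}->{1,4}; W {2,3,4,5}->{2,3,5}
Constraint 2 (V + Z = W) on D(V)={1,2,4} D(Z)={1,4} D(W)={2,3,5}: no change
Constraint 3 (W < V) on D(W)={2,3,5} D(V)={1,2,4}: W {2,3,5}->{2,3}; V {1,2,4}->{4}
Constraint 4 (W < Y) on D(W)={2,3} D(Y)={1,2,3,4}: Y {1,2,3,4}->{3,4}
So after all 4 constraints: D(Z) = {1,4}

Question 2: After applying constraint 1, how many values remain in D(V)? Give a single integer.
Constraint 1 (V + Z = W) on D(V)={1,2,4,5} D(Z)={1,4,5} D(W)={2,3,4,5}: V {1,2,4,5}->{1,2,4}; Z {1,4,5}->{1,4}; W {2,3,4,5}->{2,3,5}
So after constraint 1: D(V)={1,2,4}, size = 3

Answer: 3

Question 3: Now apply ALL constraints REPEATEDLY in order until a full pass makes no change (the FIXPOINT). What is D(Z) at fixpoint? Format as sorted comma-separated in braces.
Answer: {}

Derivation:
pass 0 (initial): D(Z)={1,4,5}
pass 1: V {1,2,4,5}->{4}; W {2,3,4,5}->{2,3}; Y {1,2,3,4}->{3,4}; Z {1,4,5}->{1,4}
pass 2: V {4}->{}; W {2,3}->{}; Y {3,4}->{}; Z {1,4}->{}
pass 3: no change
Fixpoint after 3 passes: D(Z) = {}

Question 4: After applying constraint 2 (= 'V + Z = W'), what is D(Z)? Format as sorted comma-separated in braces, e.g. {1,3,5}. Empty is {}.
Constraint 1 (V + Z = W) on D(V)={1,2,4,5} D(Z)={1,4,5} D(W)={2,3,4,5}: V {1,2,4,5}->{1,2,4}; Z {1,4,5}->{1,4}; W {2,3,4,5}->{2,3,5}
Constraint 2 (V + Z = W) on D(V)={1,2,4} D(Z)={1,4} D(W)={2,3,5}: no change
So after constraint 2: D(Z) = {1,4}

Answer: {1,4}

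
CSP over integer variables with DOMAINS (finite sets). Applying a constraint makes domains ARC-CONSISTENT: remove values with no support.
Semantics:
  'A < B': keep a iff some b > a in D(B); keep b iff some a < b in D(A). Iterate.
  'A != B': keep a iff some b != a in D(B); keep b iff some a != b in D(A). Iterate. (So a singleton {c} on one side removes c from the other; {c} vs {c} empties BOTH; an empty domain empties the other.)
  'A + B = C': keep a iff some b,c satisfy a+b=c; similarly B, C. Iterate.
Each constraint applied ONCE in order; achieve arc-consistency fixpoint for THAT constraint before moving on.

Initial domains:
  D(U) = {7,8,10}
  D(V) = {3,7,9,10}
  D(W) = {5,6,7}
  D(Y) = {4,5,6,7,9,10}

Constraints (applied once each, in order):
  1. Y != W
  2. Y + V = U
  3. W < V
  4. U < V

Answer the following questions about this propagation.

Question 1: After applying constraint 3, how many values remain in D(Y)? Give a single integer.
Constraint 1 (Y != W) on D(Y)={4,5,6,7,9,10} D(W)={5,6,7}: no change
Constraint 2 (Y + V = U) on D(Y)={4,5,6,7,9,10} D(V)={3,7,9,10} D(U)={7,8,10}: Y {4,5,6,7,9,10}->{4,5,7}; V {3,7,9,10}->{3}
Constraint 3 (W < V) on D(W)={5,6,7} D(V)={3}: W {5,6,7}->{}; V {3}->{}
So after constraint 3: D(Y)={4,5,7}, size = 3

Answer: 3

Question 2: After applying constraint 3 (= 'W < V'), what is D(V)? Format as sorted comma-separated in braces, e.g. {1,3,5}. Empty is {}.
Constraint 1 (Y != W) on D(Y)={4,5,6,7,9,10} D(W)={5,6,7}: no change
Constraint 2 (Y + V = U) on D(Y)={4,5,6,7,9,10} D(V)={3,7,9,10} D(U)={7,8,10}: Y {4,5,6,7,9,10}->{4,5,7}; V {3,7,9,10}->{3}
Constraint 3 (W < V) on D(W)={5,6,7} D(V)={3}: W {5,6,7}->{}; V {3}->{}
So after constraint 3: D(V) = {}

Answer: {}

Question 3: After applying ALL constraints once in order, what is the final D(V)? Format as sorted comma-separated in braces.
Answer: {}

Derivation:
Constraint 1 (Y != W) on D(Y)={4,5,6,7,9,10} D(W)={5,6,7}: no change
Constraint 2 (Y + V = U) on D(Y)={4,5,6,7,9,10} D(V)={3,7,9,10} D(U)={7,8,10}: Y {4,5,6,7,9,10}->{4,5,7}; V {3,7,9,10}->{3}
Constraint 3 (W < V) on D(W)={5,6,7} D(V)={3}: W {5,6,7}->{}; V {3}->{}
Constraint 4 (U < V) on D(U)={7,8,10} D(V)={}: U {7,8,10}->{}
So after all 4 constraints: D(V) = {}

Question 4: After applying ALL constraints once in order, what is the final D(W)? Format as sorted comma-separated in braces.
Constraint 1 (Y != W) on D(Y)={4,5,6,7,9,10} D(W)={5,6,7}: no change
Constraint 2 (Y + V = U) on D(Y)={4,5,6,7,9,10} D(V)={3,7,9,10} D(U)={7,8,10}: Y {4,5,6,7,9,10}->{4,5,7}; V {3,7,9,10}->{3}
Constraint 3 (W < V) on D(W)={5,6,7} D(V)={3}: W {5,6,7}->{}; V {3}->{}
Constraint 4 (U < V) on D(U)={7,8,10} D(V)={}: U {7,8,10}->{}
So after all 4 constraints: D(W) = {}

Answer: {}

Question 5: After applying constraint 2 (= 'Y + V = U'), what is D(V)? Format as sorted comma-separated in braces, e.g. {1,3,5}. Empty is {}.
Answer: {3}

Derivation:
Constraint 1 (Y != W) on D(Y)={4,5,6,7,9,10} D(W)={5,6,7}: no change
Constraint 2 (Y + V = U) on D(Y)={4,5,6,7,9,10} D(V)={3,7,9,10} D(U)={7,8,10}: Y {4,5,6,7,9,10}->{4,5,7}; V {3,7,9,10}->{3}
So after constraint 2: D(V) = {3}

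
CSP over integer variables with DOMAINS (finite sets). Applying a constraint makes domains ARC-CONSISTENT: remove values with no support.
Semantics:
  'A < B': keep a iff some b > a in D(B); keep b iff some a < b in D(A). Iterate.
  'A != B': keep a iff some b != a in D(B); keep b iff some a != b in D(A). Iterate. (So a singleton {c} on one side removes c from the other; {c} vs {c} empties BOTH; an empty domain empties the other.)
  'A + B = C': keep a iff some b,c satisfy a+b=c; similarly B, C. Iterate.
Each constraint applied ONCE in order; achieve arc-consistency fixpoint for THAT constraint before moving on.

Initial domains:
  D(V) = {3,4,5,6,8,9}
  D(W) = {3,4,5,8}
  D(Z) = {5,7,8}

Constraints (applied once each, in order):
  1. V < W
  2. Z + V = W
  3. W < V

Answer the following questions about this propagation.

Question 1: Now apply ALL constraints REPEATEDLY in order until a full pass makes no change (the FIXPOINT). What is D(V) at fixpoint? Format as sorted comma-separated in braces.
pass 0 (initial): D(V)={3,4,5,6,8,9}
pass 1: V {3,4,5,6,8,9}->{}; W {3,4,5,8}->{}; Z {5,7,8}->{5}
pass 2: Z {5}->{}
pass 3: no change
Fixpoint after 3 passes: D(V) = {}

Answer: {}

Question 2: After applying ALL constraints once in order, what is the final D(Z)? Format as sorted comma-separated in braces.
Answer: {5}

Derivation:
Constraint 1 (V < W) on D(V)={3,4,5,6,8,9} D(W)={3,4,5,8}: V {3,4,5,6,8,9}->{3,4,5,6}; W {3,4,5,8}->{4,5,8}
Constraint 2 (Z + V = W) on D(Z)={5,7,8} D(V)={3,4,5,6} D(W)={4,5,8}: Z {5,7,8}->{5}; V {3,4,5,6}->{3}; W {4,5,8}->{8}
Constraint 3 (W < V) on D(W)={8} D(V)={3}: W {8}->{}; V {3}->{}
So after all 3 constraints: D(Z) = {5}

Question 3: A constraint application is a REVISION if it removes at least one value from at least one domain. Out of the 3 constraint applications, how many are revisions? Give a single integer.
Constraint 1 (V < W) on D(V)={3,4,5,6,8,9} D(W)={3,4,5,8}: V {3,4,5,6,8,9}->{3,4,5,6}; W {3,4,5,8}->{4,5,8} => REVISION
Constraint 2 (Z + V = W) on D(Z)={5,7,8} D(V)={3,4,5,6} D(W)={4,5,8}: Z {5,7,8}->{5}; V {3,4,5,6}->{3}; W {4,5,8}->{8} => REVISION
Constraint 3 (W < V) on D(W)={8} D(V)={3}: W {8}->{}; V {3}->{} => REVISION
Total revisions = 3

Answer: 3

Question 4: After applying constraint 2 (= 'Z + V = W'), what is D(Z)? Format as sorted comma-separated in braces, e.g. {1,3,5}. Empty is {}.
Answer: {5}

Derivation:
Constraint 1 (V < W) on D(V)={3,4,5,6,8,9} D(W)={3,4,5,8}: V {3,4,5,6,8,9}->{3,4,5,6}; W {3,4,5,8}->{4,5,8}
Constraint 2 (Z + V = W) on D(Z)={5,7,8} D(V)={3,4,5,6} D(W)={4,5,8}: Z {5,7,8}->{5}; V {3,4,5,6}->{3}; W {4,5,8}->{8}
So after constraint 2: D(Z) = {5}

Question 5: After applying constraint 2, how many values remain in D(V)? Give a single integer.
Answer: 1

Derivation:
Constraint 1 (V < W) on D(V)={3,4,5,6,8,9} D(W)={3,4,5,8}: V {3,4,5,6,8,9}->{3,4,5,6}; W {3,4,5,8}->{4,5,8}
Constraint 2 (Z + V = W) on D(Z)={5,7,8} D(V)={3,4,5,6} D(W)={4,5,8}: Z {5,7,8}->{5}; V {3,4,5,6}->{3}; W {4,5,8}->{8}
So after constraint 2: D(V)={3}, size = 1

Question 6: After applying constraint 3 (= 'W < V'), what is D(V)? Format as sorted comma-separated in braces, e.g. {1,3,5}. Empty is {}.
Constraint 1 (V < W) on D(V)={3,4,5,6,8,9} D(W)={3,4,5,8}: V {3,4,5,6,8,9}->{3,4,5,6}; W {3,4,5,8}->{4,5,8}
Constraint 2 (Z + V = W) on D(Z)={5,7,8} D(V)={3,4,5,6} D(W)={4,5,8}: Z {5,7,8}->{5}; V {3,4,5,6}->{3}; W {4,5,8}->{8}
Constraint 3 (W < V) on D(W)={8} D(V)={3}: W {8}->{}; V {3}->{}
So after constraint 3: D(V) = {}

Answer: {}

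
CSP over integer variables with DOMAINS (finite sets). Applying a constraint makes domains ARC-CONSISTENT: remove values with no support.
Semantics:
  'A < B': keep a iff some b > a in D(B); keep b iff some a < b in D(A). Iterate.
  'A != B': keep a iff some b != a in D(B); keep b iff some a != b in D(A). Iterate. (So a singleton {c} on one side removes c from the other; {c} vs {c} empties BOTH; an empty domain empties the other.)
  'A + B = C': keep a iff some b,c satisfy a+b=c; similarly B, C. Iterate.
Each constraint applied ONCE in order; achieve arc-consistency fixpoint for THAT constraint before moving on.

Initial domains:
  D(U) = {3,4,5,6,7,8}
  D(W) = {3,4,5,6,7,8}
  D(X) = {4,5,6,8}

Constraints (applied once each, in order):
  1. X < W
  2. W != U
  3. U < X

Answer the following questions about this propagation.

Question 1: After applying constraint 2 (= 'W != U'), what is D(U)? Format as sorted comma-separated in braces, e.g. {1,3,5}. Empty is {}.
Answer: {3,4,5,6,7,8}

Derivation:
Constraint 1 (X < W) on D(X)={4,5,6,8} D(W)={3,4,5,6,7,8}: X {4,5,6,8}->{4,5,6}; W {3,4,5,6,7,8}->{5,6,7,8}
Constraint 2 (W != U) on D(W)={5,6,7,8} D(U)={3,4,5,6,7,8}: no change
So after constraint 2: D(U) = {3,4,5,6,7,8}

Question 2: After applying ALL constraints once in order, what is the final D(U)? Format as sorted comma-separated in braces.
Answer: {3,4,5}

Derivation:
Constraint 1 (X < W) on D(X)={4,5,6,8} D(W)={3,4,5,6,7,8}: X {4,5,6,8}->{4,5,6}; W {3,4,5,6,7,8}->{5,6,7,8}
Constraint 2 (W != U) on D(W)={5,6,7,8} D(U)={3,4,5,6,7,8}: no change
Constraint 3 (U < X) on D(U)={3,4,5,6,7,8} D(X)={4,5,6}: U {3,4,5,6,7,8}->{3,4,5}
So after all 3 constraints: D(U) = {3,4,5}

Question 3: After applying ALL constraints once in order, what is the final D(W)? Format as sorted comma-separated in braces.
Answer: {5,6,7,8}

Derivation:
Constraint 1 (X < W) on D(X)={4,5,6,8} D(W)={3,4,5,6,7,8}: X {4,5,6,8}->{4,5,6}; W {3,4,5,6,7,8}->{5,6,7,8}
Constraint 2 (W != U) on D(W)={5,6,7,8} D(U)={3,4,5,6,7,8}: no change
Constraint 3 (U < X) on D(U)={3,4,5,6,7,8} D(X)={4,5,6}: U {3,4,5,6,7,8}->{3,4,5}
So after all 3 constraints: D(W) = {5,6,7,8}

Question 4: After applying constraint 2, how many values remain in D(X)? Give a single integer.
Constraint 1 (X < W) on D(X)={4,5,6,8} D(W)={3,4,5,6,7,8}: X {4,5,6,8}->{4,5,6}; W {3,4,5,6,7,8}->{5,6,7,8}
Constraint 2 (W != U) on D(W)={5,6,7,8} D(U)={3,4,5,6,7,8}: no change
So after constraint 2: D(X)={4,5,6}, size = 3

Answer: 3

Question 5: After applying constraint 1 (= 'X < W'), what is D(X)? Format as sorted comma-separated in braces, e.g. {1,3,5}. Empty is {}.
Constraint 1 (X < W) on D(X)={4,5,6,8} D(W)={3,4,5,6,7,8}: X {4,5,6,8}->{4,5,6}; W {3,4,5,6,7,8}->{5,6,7,8}
So after constraint 1: D(X) = {4,5,6}

Answer: {4,5,6}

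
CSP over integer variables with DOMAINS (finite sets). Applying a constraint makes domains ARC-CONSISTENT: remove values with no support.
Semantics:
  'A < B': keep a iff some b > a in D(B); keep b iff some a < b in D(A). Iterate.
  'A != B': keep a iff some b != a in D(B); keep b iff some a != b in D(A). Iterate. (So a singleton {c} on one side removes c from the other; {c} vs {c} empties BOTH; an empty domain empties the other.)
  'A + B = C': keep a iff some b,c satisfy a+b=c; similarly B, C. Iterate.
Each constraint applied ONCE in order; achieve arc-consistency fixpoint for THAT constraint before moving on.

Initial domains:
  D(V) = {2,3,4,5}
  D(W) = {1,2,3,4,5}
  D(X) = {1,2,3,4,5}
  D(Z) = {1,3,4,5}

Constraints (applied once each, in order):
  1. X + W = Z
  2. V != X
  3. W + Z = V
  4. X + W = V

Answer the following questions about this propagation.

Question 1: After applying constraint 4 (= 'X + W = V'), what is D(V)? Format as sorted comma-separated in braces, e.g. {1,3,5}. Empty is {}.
Constraint 1 (X + W = Z) on D(X)={1,2,3,4,5} D(W)={1,2,3,4,5} D(Z)={1,3,4,5}: X {1,2,3,4,5}->{1,2,3,4}; W {1,2,3,4,5}->{1,2,3,4}; Z {1,3,4,5}->{3,4,5}
Constraint 2 (V != X) on D(V)={2,3,4,5} D(X)={1,2,3,4}: no change
Constraint 3 (W + Z = V) on D(W)={1,2,3,4} D(Z)={3,4,5} D(V)={2,3,4,5}: W {1,2,3,4}->{1,2}; Z {3,4,5}->{3,4}; V {2,3,4,5}->{4,5}
Constraint 4 (X + W = V) on D(X)={1,2,3,4} D(W)={1,2} D(V)={4,5}: X {1,2,3,4}->{2,3,4}
So after constraint 4: D(V) = {4,5}

Answer: {4,5}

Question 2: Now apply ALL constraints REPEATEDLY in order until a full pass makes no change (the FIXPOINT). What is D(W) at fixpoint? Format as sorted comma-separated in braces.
pass 0 (initial): D(W)={1,2,3,4,5}
pass 1: V {2,3,4,5}->{4,5}; W {1,2,3,4,5}->{1,2}; X {1,2,3,4,5}->{2,3,4}; Z {1,3,4,5}->{3,4}
pass 2: X {2,3,4}->{2,3}
pass 3: no change
Fixpoint after 3 passes: D(W) = {1,2}

Answer: {1,2}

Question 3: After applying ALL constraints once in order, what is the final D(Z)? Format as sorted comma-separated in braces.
Answer: {3,4}

Derivation:
Constraint 1 (X + W = Z) on D(X)={1,2,3,4,5} D(W)={1,2,3,4,5} D(Z)={1,3,4,5}: X {1,2,3,4,5}->{1,2,3,4}; W {1,2,3,4,5}->{1,2,3,4}; Z {1,3,4,5}->{3,4,5}
Constraint 2 (V != X) on D(V)={2,3,4,5} D(X)={1,2,3,4}: no change
Constraint 3 (W + Z = V) on D(W)={1,2,3,4} D(Z)={3,4,5} D(V)={2,3,4,5}: W {1,2,3,4}->{1,2}; Z {3,4,5}->{3,4}; V {2,3,4,5}->{4,5}
Constraint 4 (X + W = V) on D(X)={1,2,3,4} D(W)={1,2} D(V)={4,5}: X {1,2,3,4}->{2,3,4}
So after all 4 constraints: D(Z) = {3,4}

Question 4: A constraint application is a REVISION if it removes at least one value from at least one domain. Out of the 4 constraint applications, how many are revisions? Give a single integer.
Constraint 1 (X + W = Z) on D(X)={1,2,3,4,5} D(W)={1,2,3,4,5} D(Z)={1,3,4,5}: X {1,2,3,4,5}->{1,2,3,4}; W {1,2,3,4,5}->{1,2,3,4}; Z {1,3,4,5}->{3,4,5} => REVISION
Constraint 2 (V != X) on D(V)={2,3,4,5} D(X)={1,2,3,4}: no change => not a revision
Constraint 3 (W + Z = V) on D(W)={1,2,3,4} D(Z)={3,4,5} D(V)={2,3,4,5}: W {1,2,3,4}->{1,2}; Z {3,4,5}->{3,4}; V {2,3,4,5}->{4,5} => REVISION
Constraint 4 (X + W = V) on D(X)={1,2,3,4} D(W)={1,2} D(V)={4,5}: X {1,2,3,4}->{2,3,4} => REVISION
Total revisions = 3

Answer: 3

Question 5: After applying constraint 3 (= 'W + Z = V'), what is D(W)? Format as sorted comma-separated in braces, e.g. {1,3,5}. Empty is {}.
Constraint 1 (X + W = Z) on D(X)={1,2,3,4,5} D(W)={1,2,3,4,5} D(Z)={1,3,4,5}: X {1,2,3,4,5}->{1,2,3,4}; W {1,2,3,4,5}->{1,2,3,4}; Z {1,3,4,5}->{3,4,5}
Constraint 2 (V != X) on D(V)={2,3,4,5} D(X)={1,2,3,4}: no change
Constraint 3 (W + Z = V) on D(W)={1,2,3,4} D(Z)={3,4,5} D(V)={2,3,4,5}: W {1,2,3,4}->{1,2}; Z {3,4,5}->{3,4}; V {2,3,4,5}->{4,5}
So after constraint 3: D(W) = {1,2}

Answer: {1,2}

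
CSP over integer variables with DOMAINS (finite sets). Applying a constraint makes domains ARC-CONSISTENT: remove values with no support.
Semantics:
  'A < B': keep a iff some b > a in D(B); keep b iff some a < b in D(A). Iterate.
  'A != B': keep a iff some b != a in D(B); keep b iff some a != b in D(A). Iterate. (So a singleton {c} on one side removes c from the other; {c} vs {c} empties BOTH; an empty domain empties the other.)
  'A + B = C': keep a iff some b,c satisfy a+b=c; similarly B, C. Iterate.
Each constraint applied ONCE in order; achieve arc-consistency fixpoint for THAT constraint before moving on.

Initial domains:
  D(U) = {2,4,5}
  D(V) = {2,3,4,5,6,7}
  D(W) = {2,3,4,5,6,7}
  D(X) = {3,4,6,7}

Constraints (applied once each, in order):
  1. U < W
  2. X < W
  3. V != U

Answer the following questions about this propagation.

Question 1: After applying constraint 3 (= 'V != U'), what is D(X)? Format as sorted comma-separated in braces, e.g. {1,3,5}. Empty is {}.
Answer: {3,4,6}

Derivation:
Constraint 1 (U < W) on D(U)={2,4,5} D(W)={2,3,4,5,6,7}: W {2,3,4,5,6,7}->{3,4,5,6,7}
Constraint 2 (X < W) on D(X)={3,4,6,7} D(W)={3,4,5,6,7}: X {3,4,6,7}->{3,4,6}; W {3,4,5,6,7}->{4,5,6,7}
Constraint 3 (V != U) on D(V)={2,3,4,5,6,7} D(U)={2,4,5}: no change
So after constraint 3: D(X) = {3,4,6}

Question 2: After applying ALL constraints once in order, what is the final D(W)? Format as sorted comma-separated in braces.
Constraint 1 (U < W) on D(U)={2,4,5} D(W)={2,3,4,5,6,7}: W {2,3,4,5,6,7}->{3,4,5,6,7}
Constraint 2 (X < W) on D(X)={3,4,6,7} D(W)={3,4,5,6,7}: X {3,4,6,7}->{3,4,6}; W {3,4,5,6,7}->{4,5,6,7}
Constraint 3 (V != U) on D(V)={2,3,4,5,6,7} D(U)={2,4,5}: no change
So after all 3 constraints: D(W) = {4,5,6,7}

Answer: {4,5,6,7}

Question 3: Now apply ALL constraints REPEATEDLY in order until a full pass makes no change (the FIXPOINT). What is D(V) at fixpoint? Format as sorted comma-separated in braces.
Answer: {2,3,4,5,6,7}

Derivation:
pass 0 (initial): D(V)={2,3,4,5,6,7}
pass 1: W {2,3,4,5,6,7}->{4,5,6,7}; X {3,4,6,7}->{3,4,6}
pass 2: no change
Fixpoint after 2 passes: D(V) = {2,3,4,5,6,7}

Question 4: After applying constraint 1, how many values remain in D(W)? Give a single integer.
Answer: 5

Derivation:
Constraint 1 (U < W) on D(U)={2,4,5} D(W)={2,3,4,5,6,7}: W {2,3,4,5,6,7}->{3,4,5,6,7}
So after constraint 1: D(W)={3,4,5,6,7}, size = 5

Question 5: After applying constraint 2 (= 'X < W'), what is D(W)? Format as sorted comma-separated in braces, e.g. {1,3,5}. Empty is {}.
Constraint 1 (U < W) on D(U)={2,4,5} D(W)={2,3,4,5,6,7}: W {2,3,4,5,6,7}->{3,4,5,6,7}
Constraint 2 (X < W) on D(X)={3,4,6,7} D(W)={3,4,5,6,7}: X {3,4,6,7}->{3,4,6}; W {3,4,5,6,7}->{4,5,6,7}
So after constraint 2: D(W) = {4,5,6,7}

Answer: {4,5,6,7}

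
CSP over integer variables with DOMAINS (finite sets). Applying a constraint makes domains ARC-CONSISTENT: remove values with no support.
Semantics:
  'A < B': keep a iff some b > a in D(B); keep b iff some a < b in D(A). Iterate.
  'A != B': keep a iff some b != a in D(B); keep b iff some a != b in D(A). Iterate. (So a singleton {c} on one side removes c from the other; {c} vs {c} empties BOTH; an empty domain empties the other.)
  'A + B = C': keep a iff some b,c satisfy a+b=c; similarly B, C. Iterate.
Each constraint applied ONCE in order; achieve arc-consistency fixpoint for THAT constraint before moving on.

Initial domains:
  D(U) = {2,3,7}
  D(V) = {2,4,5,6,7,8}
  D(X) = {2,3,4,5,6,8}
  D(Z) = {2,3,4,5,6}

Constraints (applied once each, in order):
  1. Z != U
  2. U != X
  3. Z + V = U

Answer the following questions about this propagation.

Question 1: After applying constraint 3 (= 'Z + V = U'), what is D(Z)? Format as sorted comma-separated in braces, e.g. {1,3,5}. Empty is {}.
Answer: {2,3,5}

Derivation:
Constraint 1 (Z != U) on D(Z)={2,3,4,5,6} D(U)={2,3,7}: no change
Constraint 2 (U != X) on D(U)={2,3,7} D(X)={2,3,4,5,6,8}: no change
Constraint 3 (Z + V = U) on D(Z)={2,3,4,5,6} D(V)={2,4,5,6,7,8} D(U)={2,3,7}: Z {2,3,4,5,6}->{2,3,5}; V {2,4,5,6,7,8}->{2,4,5}; U {2,3,7}->{7}
So after constraint 3: D(Z) = {2,3,5}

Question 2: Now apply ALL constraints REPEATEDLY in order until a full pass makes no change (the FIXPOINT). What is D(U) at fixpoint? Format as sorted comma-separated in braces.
Answer: {7}

Derivation:
pass 0 (initial): D(U)={2,3,7}
pass 1: U {2,3,7}->{7}; V {2,4,5,6,7,8}->{2,4,5}; Z {2,3,4,5,6}->{2,3,5}
pass 2: no change
Fixpoint after 2 passes: D(U) = {7}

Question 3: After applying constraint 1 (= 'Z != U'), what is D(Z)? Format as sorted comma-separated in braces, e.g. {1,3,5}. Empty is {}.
Answer: {2,3,4,5,6}

Derivation:
Constraint 1 (Z != U) on D(Z)={2,3,4,5,6} D(U)={2,3,7}: no change
So after constraint 1: D(Z) = {2,3,4,5,6}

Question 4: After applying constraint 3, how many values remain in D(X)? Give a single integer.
Answer: 6

Derivation:
Constraint 1 (Z != U) on D(Z)={2,3,4,5,6} D(U)={2,3,7}: no change
Constraint 2 (U != X) on D(U)={2,3,7} D(X)={2,3,4,5,6,8}: no change
Constraint 3 (Z + V = U) on D(Z)={2,3,4,5,6} D(V)={2,4,5,6,7,8} D(U)={2,3,7}: Z {2,3,4,5,6}->{2,3,5}; V {2,4,5,6,7,8}->{2,4,5}; U {2,3,7}->{7}
So after constraint 3: D(X)={2,3,4,5,6,8}, size = 6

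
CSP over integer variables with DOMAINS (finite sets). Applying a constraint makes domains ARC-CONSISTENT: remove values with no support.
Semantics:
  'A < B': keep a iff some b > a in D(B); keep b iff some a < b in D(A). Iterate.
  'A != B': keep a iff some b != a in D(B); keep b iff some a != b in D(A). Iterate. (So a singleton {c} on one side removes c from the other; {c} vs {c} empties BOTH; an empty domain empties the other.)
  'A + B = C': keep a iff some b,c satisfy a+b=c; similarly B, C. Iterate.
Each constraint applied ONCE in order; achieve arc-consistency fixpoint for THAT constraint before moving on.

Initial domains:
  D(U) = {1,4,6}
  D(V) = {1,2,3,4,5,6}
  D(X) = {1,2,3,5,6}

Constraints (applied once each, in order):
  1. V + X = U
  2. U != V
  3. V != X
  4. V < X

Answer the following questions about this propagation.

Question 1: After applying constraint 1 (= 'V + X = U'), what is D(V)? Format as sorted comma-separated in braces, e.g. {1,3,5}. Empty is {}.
Constraint 1 (V + X = U) on D(V)={1,2,3,4,5,6} D(X)={1,2,3,5,6} D(U)={1,4,6}: V {1,2,3,4,5,6}->{1,2,3,4,5}; X {1,2,3,5,6}->{1,2,3,5}; U {1,4,6}->{4,6}
So after constraint 1: D(V) = {1,2,3,4,5}

Answer: {1,2,3,4,5}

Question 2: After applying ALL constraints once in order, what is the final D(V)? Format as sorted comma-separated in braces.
Constraint 1 (V + X = U) on D(V)={1,2,3,4,5,6} D(X)={1,2,3,5,6} D(U)={1,4,6}: V {1,2,3,4,5,6}->{1,2,3,4,5}; X {1,2,3,5,6}->{1,2,3,5}; U {1,4,6}->{4,6}
Constraint 2 (U != V) on D(U)={4,6} D(V)={1,2,3,4,5}: no change
Constraint 3 (V != X) on D(V)={1,2,3,4,5} D(X)={1,2,3,5}: no change
Constraint 4 (V < X) on D(V)={1,2,3,4,5} D(X)={1,2,3,5}: V {1,2,3,4,5}->{1,2,3,4}; X {1,2,3,5}->{2,3,5}
So after all 4 constraints: D(V) = {1,2,3,4}

Answer: {1,2,3,4}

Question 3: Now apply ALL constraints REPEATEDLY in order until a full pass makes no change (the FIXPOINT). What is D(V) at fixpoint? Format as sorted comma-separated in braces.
pass 0 (initial): D(V)={1,2,3,4,5,6}
pass 1: U {1,4,6}->{4,6}; V {1,2,3,4,5,6}->{1,2,3,4}; X {1,2,3,5,6}->{2,3,5}
pass 2: no change
Fixpoint after 2 passes: D(V) = {1,2,3,4}

Answer: {1,2,3,4}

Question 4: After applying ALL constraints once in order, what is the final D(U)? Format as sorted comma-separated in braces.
Answer: {4,6}

Derivation:
Constraint 1 (V + X = U) on D(V)={1,2,3,4,5,6} D(X)={1,2,3,5,6} D(U)={1,4,6}: V {1,2,3,4,5,6}->{1,2,3,4,5}; X {1,2,3,5,6}->{1,2,3,5}; U {1,4,6}->{4,6}
Constraint 2 (U != V) on D(U)={4,6} D(V)={1,2,3,4,5}: no change
Constraint 3 (V != X) on D(V)={1,2,3,4,5} D(X)={1,2,3,5}: no change
Constraint 4 (V < X) on D(V)={1,2,3,4,5} D(X)={1,2,3,5}: V {1,2,3,4,5}->{1,2,3,4}; X {1,2,3,5}->{2,3,5}
So after all 4 constraints: D(U) = {4,6}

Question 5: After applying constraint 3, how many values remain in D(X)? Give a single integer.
Constraint 1 (V + X = U) on D(V)={1,2,3,4,5,6} D(X)={1,2,3,5,6} D(U)={1,4,6}: V {1,2,3,4,5,6}->{1,2,3,4,5}; X {1,2,3,5,6}->{1,2,3,5}; U {1,4,6}->{4,6}
Constraint 2 (U != V) on D(U)={4,6} D(V)={1,2,3,4,5}: no change
Constraint 3 (V != X) on D(V)={1,2,3,4,5} D(X)={1,2,3,5}: no change
So after constraint 3: D(X)={1,2,3,5}, size = 4

Answer: 4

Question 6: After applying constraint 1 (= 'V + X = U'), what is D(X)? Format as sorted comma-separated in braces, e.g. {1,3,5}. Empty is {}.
Answer: {1,2,3,5}

Derivation:
Constraint 1 (V + X = U) on D(V)={1,2,3,4,5,6} D(X)={1,2,3,5,6} D(U)={1,4,6}: V {1,2,3,4,5,6}->{1,2,3,4,5}; X {1,2,3,5,6}->{1,2,3,5}; U {1,4,6}->{4,6}
So after constraint 1: D(X) = {1,2,3,5}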